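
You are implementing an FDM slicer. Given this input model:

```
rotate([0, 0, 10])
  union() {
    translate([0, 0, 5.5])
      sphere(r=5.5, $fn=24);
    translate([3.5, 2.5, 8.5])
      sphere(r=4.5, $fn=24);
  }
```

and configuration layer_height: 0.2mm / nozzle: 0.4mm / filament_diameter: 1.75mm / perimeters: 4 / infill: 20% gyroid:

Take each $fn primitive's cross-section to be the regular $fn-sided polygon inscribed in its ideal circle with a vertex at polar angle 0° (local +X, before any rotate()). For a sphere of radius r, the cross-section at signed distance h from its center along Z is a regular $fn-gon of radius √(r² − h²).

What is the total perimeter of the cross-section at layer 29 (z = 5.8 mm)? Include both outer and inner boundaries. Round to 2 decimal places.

At z = 5.8 mm: the sphere: section is a regular 24-gon, circumradius = √(r²−h²) = √(5.5²−0.3²) = 5.492 (perimeter = 2·24·5.492·sin(180°/24) = 34.41 mm); the r=4.5 sphere at (3.5, 2.5) contributes a regular 24-gon of circumradius √(4.5²−2.7²) = 3.600 (perimeter = 2·24·3.600·sin(180°/24) = 22.55 mm); Merging all regions: the regions partially overlap (shared area 25.42 mm²), so the edge portions inside another operand are dropped and the merged outline is re-measured after clipping — boundary = 38.21 mm; (whole slice rotated 10° about Z — lengths, areas and connectivity unchanged). Overall, the cross-section is a single solid region. Total boundary length (outer) = 38.21 mm.

38.21 mm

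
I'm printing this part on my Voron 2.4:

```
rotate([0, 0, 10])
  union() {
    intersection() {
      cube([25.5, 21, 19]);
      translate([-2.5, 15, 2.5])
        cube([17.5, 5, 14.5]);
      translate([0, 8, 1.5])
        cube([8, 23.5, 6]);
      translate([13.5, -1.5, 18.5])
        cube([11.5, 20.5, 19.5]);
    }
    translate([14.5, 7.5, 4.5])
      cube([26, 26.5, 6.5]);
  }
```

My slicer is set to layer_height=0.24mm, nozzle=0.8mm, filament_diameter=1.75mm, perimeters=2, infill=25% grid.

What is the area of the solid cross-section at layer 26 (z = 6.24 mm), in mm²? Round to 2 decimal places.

At z = 6.24 mm: the cube (footprint 25.5×21) is included at this height (area 535.50 mm²); the cube at (-2.5, 15) (footprint 17.5×5) is included at this height (area 87.50 mm²); the cube at (0, 8) (footprint 8×23.5) is included at this height (area 188.00 mm²); the cube at (13.5, -1.5) does not reach this height (z outside [18.5, 38]); After intersecting: at least one operand is absent at this height, so nothing remains; the 26×26.5 cube at (14.5, 7.5) contributes its full rectangle (area 689.00 mm²); Taking the union: only the 26×26.5 cube at (14.5, 7.5) is present, so the union is just that shape — area = 689.00 mm²; (whole slice rotated 10° about Z — lengths, areas and connectivity unchanged). Overall, the cross-section is a single solid region. Net area = 689.00 mm².

689.00 mm²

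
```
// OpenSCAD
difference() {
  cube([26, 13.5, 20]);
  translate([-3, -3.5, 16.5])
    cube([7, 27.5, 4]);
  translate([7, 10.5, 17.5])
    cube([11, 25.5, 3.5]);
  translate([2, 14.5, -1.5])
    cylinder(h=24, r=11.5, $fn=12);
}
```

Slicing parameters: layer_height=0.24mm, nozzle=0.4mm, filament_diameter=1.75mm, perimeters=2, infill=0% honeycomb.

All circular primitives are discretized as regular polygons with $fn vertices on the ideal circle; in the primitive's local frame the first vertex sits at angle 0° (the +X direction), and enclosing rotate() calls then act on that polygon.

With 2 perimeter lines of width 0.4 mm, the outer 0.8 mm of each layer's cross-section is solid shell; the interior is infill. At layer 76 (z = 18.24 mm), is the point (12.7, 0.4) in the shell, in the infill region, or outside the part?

At z = 18.24 mm: the cube is present — its section is the full 26×13.5 rectangle; the cube at (-3, -3.5) is present — its section is the full 7×27.5 rectangle; the 11×25.5 cube at (7, 10.5) contributes its full rectangle; the cylinder at (2, 14.5): section is a regular 12-gon, circumradius r=11.5; After the difference (first − rest): starting from the 26×13.5 cube, the 7×27.5 cube at (-3, -3.5) partially overlaps it — only the 54.00 mm² overlap (of its 192.50 mm²) is removed, clipping the outline; the 11×25.5 cube at (7, 10.5) partially overlaps it — only the 33.00 mm² overlap (of its 280.50 mm²) is removed, clipping the outline; the r=11.5 cylinder at (2, 14.5) partially overlaps it — only the 49.87 mm² overlap (of its 396.75 mm²) is removed, clipping the outline — 1 connected region. Overall, the cross-section is a single solid region. The nearest boundary edge runs (26.00, 0.00)→(4.00, 0.00); distance from the point to it = 0.40 mm. The point is inside the cross-section, 0.40 mm from the nearest boundary — within the 0.8 mm shell band (2 × 0.4).

shell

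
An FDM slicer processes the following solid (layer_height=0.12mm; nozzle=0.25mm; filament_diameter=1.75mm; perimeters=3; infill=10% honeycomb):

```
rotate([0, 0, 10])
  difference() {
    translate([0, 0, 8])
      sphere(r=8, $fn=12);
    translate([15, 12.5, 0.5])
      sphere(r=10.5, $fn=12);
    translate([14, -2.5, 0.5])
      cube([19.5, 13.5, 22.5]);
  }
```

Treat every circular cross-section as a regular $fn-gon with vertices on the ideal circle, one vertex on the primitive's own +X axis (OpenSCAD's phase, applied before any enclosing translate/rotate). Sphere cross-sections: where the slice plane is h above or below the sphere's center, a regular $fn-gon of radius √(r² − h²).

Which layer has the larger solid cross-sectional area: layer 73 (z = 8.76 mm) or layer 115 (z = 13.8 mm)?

layer 73 (z = 8.76 mm)

Layer 73 (z = 8.76): the r=8 sphere contributes a regular 12-gon of circumradius √(8²−0.76²) = 7.964 (area = (12/2)·7.964²·sin(360°/12) = 190.27 mm²); the r=10.5 sphere at (15, 12.5) contributes a regular 12-gon of circumradius √(10.5²−8.26²) = 6.482 (area = (12/2)·6.482²·sin(360°/12) = 126.07 mm²); the cube at (14, -2.5) is present — its section is the full 19.5×13.5 rectangle (area 263.25 mm²); Taking the first minus the rest: starting from the r=8 sphere (190.27 mm²), the r=10.5 sphere at (15, 12.5) misses the remaining region (no effect); the 19.5×13.5 cube at (14, -2.5) misses the remaining region (no effect) — area = 190.27 mm²; (rotated 10° about Z; rotation is an isometry so areas/perimeters/island counts are preserved). So its area = 190.27 mm². Layer 115 (z = 13.8): the r=8 sphere slices to a regular 12-gon of circumradius 5.510 (√(r²−h²) with h=5.8 from center) (area = (12/2)·5.510²·sin(360°/12) = 91.08 mm²); the sphere at (15, 12.5) does not reach this height (|z−center|=13.300 > r=10.5); the 19.5×13.5 cube at (14, -2.5) contributes its full rectangle (area 263.25 mm²); Subtracting the remaining from the first: starting from the r=8 sphere (91.08 mm²), the 19.5×13.5 cube at (14, -2.5) misses the remaining region (no effect) — area = 91.08 mm²; (whole slice rotated 10° about Z — lengths, areas and connectivity unchanged). So its area = 91.08 mm². Layer 73 is larger (190.27 vs 91.08 mm²).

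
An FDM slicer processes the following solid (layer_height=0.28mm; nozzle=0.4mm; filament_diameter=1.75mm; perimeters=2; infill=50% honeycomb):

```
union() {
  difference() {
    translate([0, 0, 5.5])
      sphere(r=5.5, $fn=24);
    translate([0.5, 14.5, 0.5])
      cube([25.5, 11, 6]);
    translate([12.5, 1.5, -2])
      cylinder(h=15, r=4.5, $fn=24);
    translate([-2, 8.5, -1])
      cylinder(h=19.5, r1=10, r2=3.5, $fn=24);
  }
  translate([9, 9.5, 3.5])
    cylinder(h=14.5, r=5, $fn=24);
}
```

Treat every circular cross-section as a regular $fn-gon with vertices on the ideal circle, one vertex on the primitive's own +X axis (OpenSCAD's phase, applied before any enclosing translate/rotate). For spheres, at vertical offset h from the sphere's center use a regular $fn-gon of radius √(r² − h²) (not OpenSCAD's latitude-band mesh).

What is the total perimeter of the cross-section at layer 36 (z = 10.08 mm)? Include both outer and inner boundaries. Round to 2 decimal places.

At z = 10.08 mm: the r=5.5 sphere contributes a regular 24-gon of circumradius √(5.5²−4.58²) = 3.045 (perimeter = 2·24·3.045·sin(180°/24) = 19.08 mm); the cube at (0.5, 14.5) is not intersected at this z (z outside [0.5, 6.5]); the r=4.5 cylinder at (12.5, 1.5) contributes a regular 24-gon of circumradius 4.5 (perimeter = 2·24·4.500·sin(180°/24) = 28.19 mm); the cone at (-2, 8.5) (r1=10→r2=3.5) has section circumradius 6.307 here — a regular 24-gon (perimeter = 2·24·6.307·sin(180°/24) = 39.51 mm); Taking the first minus the rest: starting from the r=5.5 sphere, the r=4.5 cylinder at (12.5, 1.5) misses the remaining region (no effect); the cone at (-2, 8.5) partially overlaps it — only the 1.13 mm² overlap (of its 123.53 mm²) is removed, clipping the outline — boundary = 18.97 mm; the cylinder at (9, 9.5): section is a regular 24-gon, circumradius r=5 (perimeter = 2·24·5.000·sin(180°/24) = 31.33 mm); Taking the union: the 2 present regions are separate (no shared area or edge), so areas and boundary lengths simply add and each stays a separate island — boundary = 50.29 mm. Overall, the cross-section has 2 separate islands. Total boundary length (outer) = 50.29 mm.

50.29 mm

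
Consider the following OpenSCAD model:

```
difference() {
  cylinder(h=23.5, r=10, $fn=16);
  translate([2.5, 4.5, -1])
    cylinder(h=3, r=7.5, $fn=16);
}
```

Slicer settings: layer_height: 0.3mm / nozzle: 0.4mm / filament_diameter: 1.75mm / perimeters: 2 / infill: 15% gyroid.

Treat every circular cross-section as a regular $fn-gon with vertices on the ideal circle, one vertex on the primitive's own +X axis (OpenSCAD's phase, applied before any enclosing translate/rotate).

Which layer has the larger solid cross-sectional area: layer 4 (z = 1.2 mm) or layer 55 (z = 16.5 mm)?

layer 55 (z = 16.5 mm)

Layer 4 (z = 1.2): the r=10 cylinder contributes a regular 16-gon of circumradius 10 (area = (16/2)·10.000²·sin(360°/16) = 306.15 mm²); the cylinder at (2.5, 4.5): section is a regular 16-gon, circumradius r=7.5 (area = (16/2)·7.500²·sin(360°/16) = 172.21 mm²); After the difference (first − rest): starting from the r=10 cylinder (306.15 mm²), the r=7.5 cylinder at (2.5, 4.5) partially overlaps it — only the 140.70 mm² overlap (of its 172.21 mm²) is removed, clipping the outline — area = 165.45 mm². So its area = 165.45 mm². Layer 55 (z = 16.5): the r=10 cylinder contributes a regular 16-gon of circumradius 10 (area = (16/2)·10.000²·sin(360°/16) = 306.15 mm²); the cylinder at (2.5, 4.5) does not reach this height (z outside [-1, 2]); Subtracting the remaining from the first: none of the subtracted shapes is present at this height, so the r=10 cylinder is unchanged — area = 306.15 mm². So its area = 306.15 mm². Layer 55 is larger (306.15 vs 165.45 mm²).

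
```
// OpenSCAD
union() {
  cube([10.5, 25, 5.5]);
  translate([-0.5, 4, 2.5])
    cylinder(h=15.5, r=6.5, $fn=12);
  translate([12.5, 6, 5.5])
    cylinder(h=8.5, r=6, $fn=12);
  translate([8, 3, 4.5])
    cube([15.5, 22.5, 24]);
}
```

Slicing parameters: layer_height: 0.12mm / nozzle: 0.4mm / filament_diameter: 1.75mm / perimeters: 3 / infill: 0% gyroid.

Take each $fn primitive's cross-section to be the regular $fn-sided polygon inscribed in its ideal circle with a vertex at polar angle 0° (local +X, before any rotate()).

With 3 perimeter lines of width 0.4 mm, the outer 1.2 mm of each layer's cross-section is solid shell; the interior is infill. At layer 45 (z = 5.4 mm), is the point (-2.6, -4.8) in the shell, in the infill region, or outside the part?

outside

At z = 5.4 mm: the cube is present — its section is the full 10.5×25 rectangle; the cylinder at (-0.5, 4): section is a regular 12-gon, circumradius r=6.5; the cylinder at (12.5, 6) is absent (z outside [5.5, 14]); the cube at (8, 3) is present — its section is the full 15.5×22.5 rectangle; Merging all regions: the regions partially overlap (shared area 105.12 mm²), so overlapping operands fuse into one piece — 1 connected region. Overall, the cross-section is a single solid region. The nearest boundary edge runs (-0.50, -2.50)→(-3.75, -1.63); distance from the point to it = 2.77 mm. The point is not inside any of the regions above, so it lies outside the cross-section (2.77 mm from the nearest boundary).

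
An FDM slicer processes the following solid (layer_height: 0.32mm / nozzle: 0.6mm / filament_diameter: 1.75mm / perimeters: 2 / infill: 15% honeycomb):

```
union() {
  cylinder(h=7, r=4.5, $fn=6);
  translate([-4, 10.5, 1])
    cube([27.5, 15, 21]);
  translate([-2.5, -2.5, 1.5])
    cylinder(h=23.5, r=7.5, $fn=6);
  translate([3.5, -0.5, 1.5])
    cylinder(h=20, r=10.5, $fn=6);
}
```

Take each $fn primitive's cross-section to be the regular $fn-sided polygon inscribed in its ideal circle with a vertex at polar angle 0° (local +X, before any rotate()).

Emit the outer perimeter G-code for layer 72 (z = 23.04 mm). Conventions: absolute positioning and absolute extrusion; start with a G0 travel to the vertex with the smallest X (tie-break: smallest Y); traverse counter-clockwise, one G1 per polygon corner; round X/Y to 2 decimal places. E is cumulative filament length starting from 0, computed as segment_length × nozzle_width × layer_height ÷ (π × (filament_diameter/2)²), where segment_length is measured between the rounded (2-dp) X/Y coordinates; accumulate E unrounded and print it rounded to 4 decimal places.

At z = 23.04 mm: the cylinder is absent (z outside [0, 7]); the cube at (-4, 10.5) is not intersected at this z (z outside [1, 22]); the cylinder at (-2.5, -2.5): section is a regular 6-gon, circumradius r=7.5; the cylinder at (3.5, -0.5) is absent (z outside [1.5, 21.5]); Merging all regions: only the r=7.5 cylinder at (-2.5, -2.5) is present, so the union is just that shape — 1 connected region. The outline is a single polygon with 6 vertices. Extrusion per mm of travel: 0.6 × 0.32 / (π × 0.875²) = 0.079824. Accumulating E over each segment gives final E = 3.5934.

G0 X-10.00 Y-2.50 Z23.04
G1 X-6.25 Y-9.00 E0.5990
G1 X1.25 Y-9.00 E1.1977
G1 X5.00 Y-2.50 E1.7967
G1 X1.25 Y4.00 E2.3957
G1 X-6.25 Y4.00 E2.9944
G1 X-10.00 Y-2.50 E3.5934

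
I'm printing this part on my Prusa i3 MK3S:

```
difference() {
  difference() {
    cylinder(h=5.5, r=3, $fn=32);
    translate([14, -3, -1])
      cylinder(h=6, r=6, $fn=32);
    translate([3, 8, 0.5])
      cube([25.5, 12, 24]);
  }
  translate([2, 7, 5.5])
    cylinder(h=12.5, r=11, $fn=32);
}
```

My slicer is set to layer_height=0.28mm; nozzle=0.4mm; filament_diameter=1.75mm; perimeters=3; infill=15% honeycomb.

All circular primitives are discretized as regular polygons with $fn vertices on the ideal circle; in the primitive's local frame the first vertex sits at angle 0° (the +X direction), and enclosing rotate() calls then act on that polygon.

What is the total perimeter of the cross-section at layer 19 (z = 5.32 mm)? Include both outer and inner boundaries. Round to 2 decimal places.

18.82 mm

At z = 5.32 mm: the cylinder: section is a regular 32-gon, circumradius r=3 (perimeter = 2·32·3.000·sin(180°/32) = 18.82 mm); the cylinder at (14, -3) does not reach this height (z outside [-1, 5]); the cube at (3, 8) is present — its section is the full 25.5×12 rectangle (perimeter 75.00 mm); After the difference (first − rest): starting from the r=3 cylinder, the 25.5×12 cube at (3, 8) misses the remaining region (no effect) — boundary = 18.82 mm; the cylinder at (2, 7) does not reach this height (z outside [5.5, 18]); After the difference (first − rest): none of the subtracted shapes is present at this height, so that combined region is unchanged — boundary = 18.82 mm. Overall, the cross-section is a single solid region. Total boundary length (outer) = 18.82 mm.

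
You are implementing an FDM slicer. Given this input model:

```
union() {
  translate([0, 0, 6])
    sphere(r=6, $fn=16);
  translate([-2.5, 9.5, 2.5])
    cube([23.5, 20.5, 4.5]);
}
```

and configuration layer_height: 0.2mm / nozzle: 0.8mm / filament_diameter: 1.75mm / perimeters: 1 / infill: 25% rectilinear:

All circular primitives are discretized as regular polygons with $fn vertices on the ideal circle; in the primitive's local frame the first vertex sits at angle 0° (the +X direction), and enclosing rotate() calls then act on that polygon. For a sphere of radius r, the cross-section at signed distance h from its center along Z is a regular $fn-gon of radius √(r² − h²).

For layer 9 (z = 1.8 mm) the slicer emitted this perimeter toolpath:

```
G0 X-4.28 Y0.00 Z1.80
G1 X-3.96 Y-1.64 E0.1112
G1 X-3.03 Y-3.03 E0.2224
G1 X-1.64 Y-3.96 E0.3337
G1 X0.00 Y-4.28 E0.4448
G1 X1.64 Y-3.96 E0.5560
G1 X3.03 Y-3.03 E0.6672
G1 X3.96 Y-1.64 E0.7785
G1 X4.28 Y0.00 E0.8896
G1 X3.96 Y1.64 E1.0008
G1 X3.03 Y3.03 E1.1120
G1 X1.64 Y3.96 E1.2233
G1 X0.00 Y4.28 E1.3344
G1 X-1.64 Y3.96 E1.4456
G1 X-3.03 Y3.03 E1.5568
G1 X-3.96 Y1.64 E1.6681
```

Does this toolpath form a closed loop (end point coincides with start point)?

no

Start point (G0): (-4.28, 0.00). End point (last G1): the path does not return to the start — open.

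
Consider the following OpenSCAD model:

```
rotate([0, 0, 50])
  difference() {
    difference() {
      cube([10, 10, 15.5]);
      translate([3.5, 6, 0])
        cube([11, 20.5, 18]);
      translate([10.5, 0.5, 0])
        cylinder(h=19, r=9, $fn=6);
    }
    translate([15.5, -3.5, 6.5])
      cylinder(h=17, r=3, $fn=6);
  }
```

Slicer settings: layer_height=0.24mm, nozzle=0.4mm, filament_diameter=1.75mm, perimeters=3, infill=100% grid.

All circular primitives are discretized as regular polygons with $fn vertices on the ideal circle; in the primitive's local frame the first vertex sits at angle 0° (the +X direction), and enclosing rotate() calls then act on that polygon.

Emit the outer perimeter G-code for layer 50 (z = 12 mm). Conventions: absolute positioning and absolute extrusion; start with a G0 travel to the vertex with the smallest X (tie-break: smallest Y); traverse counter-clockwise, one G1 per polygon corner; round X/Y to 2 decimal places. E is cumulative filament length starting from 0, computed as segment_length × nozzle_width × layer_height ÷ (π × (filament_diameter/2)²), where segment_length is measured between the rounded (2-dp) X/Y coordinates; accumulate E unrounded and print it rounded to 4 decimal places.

G0 X-7.66 Y6.43 Z12.00
G1 X0.00 Y0.00 E0.3992
G1 X1.15 Y1.37 E0.4706
G1 X0.58 Y1.47 E0.4937
G1 X-1.59 Y7.44 E0.7472
G1 X-2.35 Y6.54 E0.7942
G1 X-5.41 Y9.11 E0.9537
G1 X-7.66 Y6.43 E1.0933

At z = 12 mm: the cube is present — its section is the full 10×10 rectangle; the cube at (3.5, 6) is present — its section is the full 11×20.5 rectangle; the cylinder at (10.5, 0.5): section is a regular 6-gon, circumradius r=9; Subtracting the remaining from the first: starting from the 10×10 cube, the 11×20.5 cube at (3.5, 6) partially overlaps it — only the 26.00 mm² overlap (of its 225.50 mm²) is removed, clipping the outline; the r=9 cylinder at (10.5, 0.5) partially overlaps it — only the 42.20 mm² overlap (of its 210.44 mm²) is removed, clipping the outline — 1 connected region; the cylinder at (15.5, -3.5): section is a regular 6-gon, circumradius r=3; After the difference (first − rest): starting from the result so far, the r=3 cylinder at (15.5, -3.5) misses the remaining region (no effect) — 1 connected region; (whole slice rotated 50° about Z — lengths, areas and connectivity unchanged). The outline is a single polygon with 7 vertices. Extrusion per mm of travel: 0.4 × 0.24 / (π × 0.875²) = 0.039912. Accumulating E over each segment gives final E = 1.0933.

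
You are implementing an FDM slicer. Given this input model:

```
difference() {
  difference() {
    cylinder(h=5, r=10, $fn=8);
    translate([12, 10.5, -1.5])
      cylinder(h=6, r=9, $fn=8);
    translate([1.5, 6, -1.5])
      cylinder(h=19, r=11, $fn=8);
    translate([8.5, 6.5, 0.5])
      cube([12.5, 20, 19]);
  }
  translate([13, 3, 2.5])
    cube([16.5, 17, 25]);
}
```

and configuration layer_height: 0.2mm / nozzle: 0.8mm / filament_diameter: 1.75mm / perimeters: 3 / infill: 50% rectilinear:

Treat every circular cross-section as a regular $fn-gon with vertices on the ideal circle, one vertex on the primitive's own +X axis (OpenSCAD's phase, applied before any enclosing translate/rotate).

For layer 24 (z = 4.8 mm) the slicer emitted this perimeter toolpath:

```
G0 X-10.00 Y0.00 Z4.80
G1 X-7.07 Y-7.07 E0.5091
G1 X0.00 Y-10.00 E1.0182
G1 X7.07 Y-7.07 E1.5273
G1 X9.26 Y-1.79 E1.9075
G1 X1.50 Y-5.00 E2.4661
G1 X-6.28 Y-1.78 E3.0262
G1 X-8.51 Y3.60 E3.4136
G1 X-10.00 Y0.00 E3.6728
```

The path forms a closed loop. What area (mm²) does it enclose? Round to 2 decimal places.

Apply the shoelace formula to the sequence of (X, Y) vertices; enclosed area = 92.74 mm².

92.74 mm²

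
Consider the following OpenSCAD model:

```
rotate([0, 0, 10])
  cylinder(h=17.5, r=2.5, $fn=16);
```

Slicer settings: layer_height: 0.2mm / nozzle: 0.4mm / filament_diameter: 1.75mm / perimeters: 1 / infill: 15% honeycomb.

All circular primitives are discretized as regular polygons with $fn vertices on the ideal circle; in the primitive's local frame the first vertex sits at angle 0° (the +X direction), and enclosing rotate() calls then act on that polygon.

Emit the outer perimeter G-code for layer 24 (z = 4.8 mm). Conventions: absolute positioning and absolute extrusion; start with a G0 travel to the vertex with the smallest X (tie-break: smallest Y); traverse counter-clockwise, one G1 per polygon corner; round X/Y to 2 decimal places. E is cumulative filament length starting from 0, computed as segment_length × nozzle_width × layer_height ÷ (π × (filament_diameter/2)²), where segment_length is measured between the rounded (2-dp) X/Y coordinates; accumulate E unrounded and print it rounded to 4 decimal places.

G0 X-2.46 Y-0.43 Z4.80
G1 X-2.11 Y-1.34 E0.0324
G1 X-1.43 Y-2.05 E0.0651
G1 X-0.54 Y-2.44 E0.0974
G1 X0.43 Y-2.46 E0.1297
G1 X1.34 Y-2.11 E0.1621
G1 X2.05 Y-1.43 E0.1948
G1 X2.44 Y-0.54 E0.2272
G1 X2.46 Y0.43 E0.2594
G1 X2.11 Y1.34 E0.2919
G1 X1.43 Y2.05 E0.3246
G1 X0.54 Y2.44 E0.3569
G1 X-0.43 Y2.46 E0.3891
G1 X-1.34 Y2.11 E0.4216
G1 X-2.05 Y1.43 E0.4543
G1 X-2.44 Y0.54 E0.4866
G1 X-2.46 Y-0.43 E0.5189

At z = 4.8 mm: the r=2.5 cylinder contributes a regular 16-gon of circumradius 2.5; (whole slice rotated 10° about Z — lengths, areas and connectivity unchanged). The outline is a single polygon with 16 vertices. Extrusion per mm of travel: 0.4 × 0.2 / (π × 0.875²) = 0.033260. Accumulating E over each segment gives final E = 0.5189.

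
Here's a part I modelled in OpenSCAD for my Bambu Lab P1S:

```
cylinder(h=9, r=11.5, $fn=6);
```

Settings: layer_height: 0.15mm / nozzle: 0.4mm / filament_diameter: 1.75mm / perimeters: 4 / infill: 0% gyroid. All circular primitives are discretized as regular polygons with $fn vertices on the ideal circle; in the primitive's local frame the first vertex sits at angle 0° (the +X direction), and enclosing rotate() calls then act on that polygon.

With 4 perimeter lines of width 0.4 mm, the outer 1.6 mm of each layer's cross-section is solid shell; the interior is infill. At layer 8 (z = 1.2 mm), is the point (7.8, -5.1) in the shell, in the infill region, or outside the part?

shell

At z = 1.2 mm: the cylinder: section is a regular 6-gon, circumradius r=11.5. Overall, the cross-section is a single solid region. The nearest boundary edge runs (5.75, -9.96)→(11.50, 0.00); distance from the point to it = 0.65 mm. The point is inside the cross-section, 0.65 mm from the nearest boundary — within the 1.6 mm shell band (4 × 0.4).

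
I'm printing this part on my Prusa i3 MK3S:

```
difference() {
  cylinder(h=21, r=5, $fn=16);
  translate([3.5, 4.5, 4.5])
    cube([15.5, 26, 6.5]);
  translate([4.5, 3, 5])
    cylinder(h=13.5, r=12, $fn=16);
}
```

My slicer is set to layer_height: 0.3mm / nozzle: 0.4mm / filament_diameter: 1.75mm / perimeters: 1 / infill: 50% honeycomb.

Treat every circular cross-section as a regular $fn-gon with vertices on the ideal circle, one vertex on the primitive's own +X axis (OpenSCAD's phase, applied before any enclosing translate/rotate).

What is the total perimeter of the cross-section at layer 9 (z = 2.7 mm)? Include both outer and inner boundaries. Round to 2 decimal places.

At z = 2.7 mm: the cylinder: section is a regular 16-gon, circumradius r=5 (perimeter = 2·16·5.000·sin(180°/16) = 31.21 mm); the cube at (3.5, 4.5) does not reach this height (z outside [4.5, 11]); the cylinder at (4.5, 3) does not reach this height (z outside [5, 18.5]); Subtracting the remaining from the first: none of the subtracted shapes is present at this height, so the r=5 cylinder is unchanged — boundary = 31.21 mm. Overall, the cross-section is a single solid region. Total boundary length (outer) = 31.21 mm.

31.21 mm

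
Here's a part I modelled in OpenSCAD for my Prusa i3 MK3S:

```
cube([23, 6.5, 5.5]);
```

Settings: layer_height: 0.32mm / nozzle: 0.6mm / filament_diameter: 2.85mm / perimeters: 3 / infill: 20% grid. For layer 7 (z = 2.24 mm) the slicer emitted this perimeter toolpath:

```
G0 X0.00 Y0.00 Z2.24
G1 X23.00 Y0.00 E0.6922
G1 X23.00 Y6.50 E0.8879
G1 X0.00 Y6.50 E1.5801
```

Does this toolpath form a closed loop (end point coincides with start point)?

Start point (G0): (0.00, 0.00). End point (last G1): the path does not return to the start — open.

no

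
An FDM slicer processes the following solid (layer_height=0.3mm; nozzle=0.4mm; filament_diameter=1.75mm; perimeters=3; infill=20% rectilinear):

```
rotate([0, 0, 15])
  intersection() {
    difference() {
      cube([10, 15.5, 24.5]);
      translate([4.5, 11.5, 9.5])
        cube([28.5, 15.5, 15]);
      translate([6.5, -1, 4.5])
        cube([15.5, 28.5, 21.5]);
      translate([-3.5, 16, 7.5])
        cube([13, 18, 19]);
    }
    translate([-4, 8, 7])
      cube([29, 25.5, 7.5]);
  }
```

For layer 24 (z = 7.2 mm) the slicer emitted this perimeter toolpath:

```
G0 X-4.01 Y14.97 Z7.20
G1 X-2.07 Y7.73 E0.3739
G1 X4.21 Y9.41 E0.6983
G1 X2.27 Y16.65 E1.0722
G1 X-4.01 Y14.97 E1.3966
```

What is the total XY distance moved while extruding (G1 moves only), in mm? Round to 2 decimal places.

27.99 mm

Sum the Euclidean lengths of each G1 segment: total = 27.99 mm.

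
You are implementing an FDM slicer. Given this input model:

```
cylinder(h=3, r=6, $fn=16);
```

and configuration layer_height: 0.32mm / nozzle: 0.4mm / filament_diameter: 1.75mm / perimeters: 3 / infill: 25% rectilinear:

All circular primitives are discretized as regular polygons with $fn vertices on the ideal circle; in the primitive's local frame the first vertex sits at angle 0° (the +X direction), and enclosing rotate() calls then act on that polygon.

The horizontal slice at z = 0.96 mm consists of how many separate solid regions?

At z = 0.96 mm: the cylinder: section is a regular 16-gon, circumradius r=6. The result has 1 disconnected region.

1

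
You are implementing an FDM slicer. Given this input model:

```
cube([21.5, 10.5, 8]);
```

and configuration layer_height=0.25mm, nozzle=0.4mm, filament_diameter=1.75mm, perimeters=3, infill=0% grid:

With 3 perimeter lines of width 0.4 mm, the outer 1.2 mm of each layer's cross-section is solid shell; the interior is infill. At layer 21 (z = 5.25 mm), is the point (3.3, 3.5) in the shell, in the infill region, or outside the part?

At z = 5.25 mm: the 21.5×10.5 cube contributes its full rectangle. Overall, the cross-section is a single solid region. The nearest boundary edge runs (0.00, 10.50)→(0.00, 0.00); distance from the point to it = 3.30 mm. The point is inside the cross-section and 3.30 mm from the nearest boundary — more than the 1.2 mm shell width (3 × 0.4), so it's in the infill interior.

infill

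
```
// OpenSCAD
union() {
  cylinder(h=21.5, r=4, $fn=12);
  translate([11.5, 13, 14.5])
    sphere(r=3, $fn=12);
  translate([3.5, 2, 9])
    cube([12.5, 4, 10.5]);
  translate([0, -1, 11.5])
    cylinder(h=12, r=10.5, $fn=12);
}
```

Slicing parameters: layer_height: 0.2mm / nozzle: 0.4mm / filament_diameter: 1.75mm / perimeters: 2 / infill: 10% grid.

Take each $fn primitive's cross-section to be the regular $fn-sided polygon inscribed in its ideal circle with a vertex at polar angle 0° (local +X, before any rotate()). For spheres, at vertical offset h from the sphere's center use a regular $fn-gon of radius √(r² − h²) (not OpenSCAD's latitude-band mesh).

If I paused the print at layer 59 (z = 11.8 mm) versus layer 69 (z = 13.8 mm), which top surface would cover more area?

Layer 59 (z = 11.8): the cylinder: section is a regular 12-gon, circumradius r=4 (area = (12/2)·4.000²·sin(360°/12) = 48.00 mm²); the sphere at (11.5, 13): section is a regular 12-gon, circumradius = √(r²−h²) = √(3²−2.7²) = 1.308 (area = (12/2)·1.308²·sin(360°/12) = 5.13 mm²); the cube at (3.5, 2) is present — its section is the full 12.5×4 rectangle (area 50.00 mm²); the r=10.5 cylinder at (0, -1) gives a regular 12-gon of circumradius 10.5 (constant along its height) (area = (12/2)·10.500²·sin(360°/12) = 330.75 mm²); Combining (union): the regions partially overlap — summed areas 433.88 mm² minus the doubly-counted overlap 69.52 mm² gives 364.36 mm² — area = 364.36 mm². So its area = 364.36 mm². Layer 69 (z = 13.8): the r=4 cylinder gives a regular 12-gon of circumradius 4 (constant along its height) (area = (12/2)·4.000²·sin(360°/12) = 48.00 mm²); the r=3 sphere at (11.5, 13) contributes a regular 12-gon of circumradius √(3²−0.7²) = 2.917 (area = (12/2)·2.917²·sin(360°/12) = 25.53 mm²); the cube at (3.5, 2) (footprint 12.5×4) is included at this height (area 50.00 mm²); the r=10.5 cylinder at (0, -1) gives a regular 12-gon of circumradius 10.5 (constant along its height) (area = (12/2)·10.500²·sin(360°/12) = 330.75 mm²); Taking the union: the regions partially overlap — summed areas 454.28 mm² minus the doubly-counted overlap 69.52 mm² gives 384.76 mm² — area = 384.76 mm². So its area = 384.76 mm². Layer 69 is larger (384.76 vs 364.36 mm²).

layer 69 (z = 13.8 mm)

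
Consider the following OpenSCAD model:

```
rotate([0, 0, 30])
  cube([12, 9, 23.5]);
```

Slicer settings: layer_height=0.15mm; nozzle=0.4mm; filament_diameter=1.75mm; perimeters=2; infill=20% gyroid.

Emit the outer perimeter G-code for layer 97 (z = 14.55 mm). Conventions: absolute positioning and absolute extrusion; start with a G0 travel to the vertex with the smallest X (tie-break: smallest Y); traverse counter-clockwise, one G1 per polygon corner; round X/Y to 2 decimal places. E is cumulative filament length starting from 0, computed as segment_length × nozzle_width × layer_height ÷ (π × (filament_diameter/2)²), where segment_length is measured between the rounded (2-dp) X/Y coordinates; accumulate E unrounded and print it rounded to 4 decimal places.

At z = 14.55 mm: the 12×9 cube contributes its full rectangle; (rotated 30° about Z; rotation is an isometry so areas/perimeters/island counts are preserved). The outline is a single polygon with 4 vertices. Extrusion per mm of travel: 0.4 × 0.15 / (π × 0.875²) = 0.024945. Accumulating E over each segment gives final E = 1.0474.

G0 X-4.50 Y7.79 Z14.55
G1 X0.00 Y0.00 E0.2244
G1 X10.39 Y6.00 E0.5237
G1 X5.89 Y13.79 E0.7481
G1 X-4.50 Y7.79 E1.0474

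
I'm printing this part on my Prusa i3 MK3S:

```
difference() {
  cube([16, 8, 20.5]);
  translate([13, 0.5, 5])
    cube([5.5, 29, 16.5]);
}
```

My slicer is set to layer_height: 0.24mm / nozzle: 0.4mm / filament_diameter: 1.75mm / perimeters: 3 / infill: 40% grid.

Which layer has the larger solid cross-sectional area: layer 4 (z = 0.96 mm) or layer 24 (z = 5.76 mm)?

layer 4 (z = 0.96 mm)

Layer 4 (z = 0.96): the 16×8 cube contributes its full rectangle (area 128.00 mm²); the cube at (13, 0.5) does not reach this height (z outside [5, 21.5]); Taking the first minus the rest: none of the subtracted shapes is present at this height, so the 16×8 cube is unchanged — area = 128.00 mm². So its area = 128.00 mm². Layer 24 (z = 5.76): the 16×8 cube contributes its full rectangle (area 128.00 mm²); the cube at (13, 0.5) is present — its section is the full 5.5×29 rectangle (area 159.50 mm²); Taking the first minus the rest: starting from the 16×8 cube (128.00 mm²), the 5.5×29 cube at (13, 0.5) partially overlaps it — only the 22.50 mm² overlap (of its 159.50 mm²) is removed, clipping the outline — area = 105.50 mm². So its area = 105.50 mm². Layer 4 is larger (128.00 vs 105.50 mm²).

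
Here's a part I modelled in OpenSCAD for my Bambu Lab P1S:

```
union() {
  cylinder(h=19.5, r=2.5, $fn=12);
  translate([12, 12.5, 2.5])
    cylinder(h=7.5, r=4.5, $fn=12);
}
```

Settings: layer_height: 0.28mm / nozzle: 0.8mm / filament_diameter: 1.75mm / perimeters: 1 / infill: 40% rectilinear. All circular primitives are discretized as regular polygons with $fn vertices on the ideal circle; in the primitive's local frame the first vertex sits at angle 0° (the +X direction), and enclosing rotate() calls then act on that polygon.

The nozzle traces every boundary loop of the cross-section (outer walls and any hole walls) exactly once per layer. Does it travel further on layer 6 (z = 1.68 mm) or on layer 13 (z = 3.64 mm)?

layer 13 (z = 3.64 mm)

Layer 6 (z = 1.68): the r=2.5 cylinder contributes a regular 12-gon of circumradius 2.5 (perimeter = 2·12·2.500·sin(180°/12) = 15.53 mm); the cylinder at (12, 12.5) does not reach this height (z outside [2.5, 10]); Merging all regions: only the r=2.5 cylinder is present, so the union is just that shape — boundary = 15.53 mm. So its perimeter = 15.53 mm. Layer 13 (z = 3.64): the cylinder: section is a regular 12-gon, circumradius r=2.5 (perimeter = 2·12·2.500·sin(180°/12) = 15.53 mm); the r=4.5 cylinder at (12, 12.5) gives a regular 12-gon of circumradius 4.5 (constant along its height) (perimeter = 2·12·4.500·sin(180°/12) = 27.95 mm); Taking the union: the 2 present regions are separate (no shared area or edge), so areas and boundary lengths simply add and each stays a separate island — boundary = 43.48 mm. So its perimeter = 43.48 mm. Layer 13 is larger (43.48 vs 15.53 mm).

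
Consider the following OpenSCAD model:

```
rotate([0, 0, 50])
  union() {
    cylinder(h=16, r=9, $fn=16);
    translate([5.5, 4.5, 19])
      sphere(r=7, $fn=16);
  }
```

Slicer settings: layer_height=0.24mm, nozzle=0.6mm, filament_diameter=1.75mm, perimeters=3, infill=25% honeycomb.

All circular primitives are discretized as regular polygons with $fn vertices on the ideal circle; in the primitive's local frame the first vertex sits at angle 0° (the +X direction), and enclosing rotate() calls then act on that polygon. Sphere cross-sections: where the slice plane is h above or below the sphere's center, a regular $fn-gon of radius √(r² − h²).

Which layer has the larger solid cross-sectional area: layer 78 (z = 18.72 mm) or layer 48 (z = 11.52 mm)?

layer 48 (z = 11.52 mm)

Layer 78 (z = 18.72): the cylinder is absent (z outside [0, 16]); the r=7 sphere at (5.5, 4.5) slices to a regular 16-gon of circumradius 6.994 (√(r²−h²) with h=0.28 from center) (area = (16/2)·6.994²·sin(360°/16) = 149.77 mm²); Combining (union): only the r=7 sphere at (5.5, 4.5) is present, so the union is just that shape — area = 149.77 mm²; (rotated 50° about Z; rotation is an isometry so areas/perimeters/island counts are preserved). So its area = 149.77 mm². Layer 48 (z = 11.52): the cylinder: section is a regular 16-gon, circumradius r=9 (area = (16/2)·9.000²·sin(360°/16) = 247.98 mm²); the sphere at (5.5, 4.5) is not intersected at this z (|z−center|=7.480 > r=7); Combining (union): only the r=9 cylinder is present, so the union is just that shape — area = 247.98 mm²; (rotated 50° about Z; rotation is an isometry so areas/perimeters/island counts are preserved). So its area = 247.98 mm². Layer 48 is larger (247.98 vs 149.77 mm²).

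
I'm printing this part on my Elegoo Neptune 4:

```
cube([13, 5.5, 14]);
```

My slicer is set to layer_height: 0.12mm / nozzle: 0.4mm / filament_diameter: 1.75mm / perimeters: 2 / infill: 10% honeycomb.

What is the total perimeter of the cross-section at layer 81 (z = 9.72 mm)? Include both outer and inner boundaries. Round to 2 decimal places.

At z = 9.72 mm: the 13×5.5 cube contributes its full rectangle (perimeter 37.00 mm). Overall, the cross-section is a single solid region. Total boundary length (outer) = 37.00 mm.

37.00 mm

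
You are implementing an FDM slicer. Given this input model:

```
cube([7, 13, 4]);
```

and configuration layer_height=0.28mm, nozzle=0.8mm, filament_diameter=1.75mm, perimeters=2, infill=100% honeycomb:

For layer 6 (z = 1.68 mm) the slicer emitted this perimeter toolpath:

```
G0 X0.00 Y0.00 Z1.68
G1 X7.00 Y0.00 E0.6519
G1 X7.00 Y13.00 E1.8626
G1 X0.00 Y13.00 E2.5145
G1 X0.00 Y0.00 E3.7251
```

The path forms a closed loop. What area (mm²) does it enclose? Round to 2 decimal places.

Apply the shoelace formula to the sequence of (X, Y) vertices; enclosed area = 91.00 mm².

91.00 mm²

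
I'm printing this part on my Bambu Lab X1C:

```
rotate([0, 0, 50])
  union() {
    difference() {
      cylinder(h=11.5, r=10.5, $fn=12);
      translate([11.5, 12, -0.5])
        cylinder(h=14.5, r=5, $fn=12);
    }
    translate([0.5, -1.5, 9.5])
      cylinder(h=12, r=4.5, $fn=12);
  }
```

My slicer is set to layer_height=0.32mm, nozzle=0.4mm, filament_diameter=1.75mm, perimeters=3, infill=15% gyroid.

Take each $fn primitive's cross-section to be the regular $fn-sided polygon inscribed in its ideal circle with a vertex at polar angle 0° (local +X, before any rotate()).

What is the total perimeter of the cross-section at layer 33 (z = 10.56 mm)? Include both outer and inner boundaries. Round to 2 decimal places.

At z = 10.56 mm: the cylinder: section is a regular 12-gon, circumradius r=10.5 (perimeter = 2·12·10.500·sin(180°/12) = 65.22 mm); the r=5 cylinder at (11.5, 12) gives a regular 12-gon of circumradius 5 (constant along its height) (perimeter = 2·12·5.000·sin(180°/12) = 31.06 mm); Taking the first minus the rest: starting from the r=10.5 cylinder, the r=5 cylinder at (11.5, 12) misses the remaining region (no effect) — boundary = 65.22 mm; the r=4.5 cylinder at (0.5, -1.5) contributes a regular 12-gon of circumradius 4.5 (perimeter = 2·12·4.500·sin(180°/12) = 27.95 mm); Merging all regions: the r=4.5 cylinder at (0.5, -1.5) lies entirely inside that combined region, so the union is just that combined region — boundary = 65.22 mm; (whole slice rotated 50° about Z — lengths, areas and connectivity unchanged). Overall, the cross-section is a single solid region. Total boundary length (outer) = 65.22 mm.

65.22 mm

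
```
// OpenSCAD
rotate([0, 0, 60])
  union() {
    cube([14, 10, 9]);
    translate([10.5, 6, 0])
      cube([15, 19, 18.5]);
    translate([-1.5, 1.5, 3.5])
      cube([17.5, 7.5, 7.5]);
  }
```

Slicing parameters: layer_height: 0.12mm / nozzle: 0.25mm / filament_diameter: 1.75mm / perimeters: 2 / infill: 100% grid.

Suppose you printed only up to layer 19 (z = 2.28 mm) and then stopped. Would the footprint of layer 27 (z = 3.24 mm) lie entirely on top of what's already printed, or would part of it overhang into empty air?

entirely on top

Compare the two slices. At z = 2.28: the cube is present — its section is the full 14×10 rectangle (area 140.00 mm²); the cube at (10.5, 6) (footprint 15×19) is included at this height (area 285.00 mm²); the cube at (-1.5, 1.5) is not intersected at this z (z outside [3.5, 11]); Taking the union: the regions partially overlap — summed areas 425.00 mm² minus the doubly-counted overlap 14.00 mm² gives 411.00 mm² — area = 411.00 mm²; (rotated 60° about Z; rotation is an isometry so areas/perimeters/island counts are preserved). At z = 3.24: the 14×10 cube contributes its full rectangle (area 140.00 mm²); the cube at (10.5, 6) (footprint 15×19) is included at this height (area 285.00 mm²); the cube at (-1.5, 1.5) is not intersected at this z (z outside [3.5, 11]); Merging all regions: the regions partially overlap — summed areas 425.00 mm² minus the doubly-counted overlap 14.00 mm² gives 411.00 mm² — area = 411.00 mm²; (whole slice rotated 60° about Z — lengths, areas and connectivity unchanged). Checking containment: the cross-section at z = 3.24 is a subset of the cross-section at z = 2.28.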